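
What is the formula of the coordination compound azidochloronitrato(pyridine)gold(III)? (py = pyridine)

Ligands: 1 nitrato (NO3, -1), 1 pyridine (py, neutral), 1 azido (N3, -1), 1 chloro (Cl, -1). Ligand charge sum = -3.
With Au in oxidation state +3, the complex ion is [Au...].

[AuCl(N3)(NO3)(py)]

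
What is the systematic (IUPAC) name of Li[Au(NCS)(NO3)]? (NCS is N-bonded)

lithium isothiocyanatonitratoaurate(I)

The 1 lithium counter-ion carries a total charge of +1, so each complex ion is 1−.
Ligand charges: 1×isothiocyanato (-1 each), 1×nitrato (-1 each); total -2. So Au + (-2) = 1−, giving Au = +1.
The complex ion is anionic, so gold takes the -ate form aurate(I).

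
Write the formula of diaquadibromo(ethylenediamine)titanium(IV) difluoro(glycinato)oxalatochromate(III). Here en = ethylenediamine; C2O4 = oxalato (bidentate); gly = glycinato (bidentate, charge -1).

Cation [Ti…]: ligand charges -2, Ti(IV) ⇒ ion charge 2+.
Anion [Cr…]: ligand charges -5, Cr(III) ⇒ ion charge 2−.

[TiBr2(en)(H2O)2][Cr(C2O4)F2(gly)]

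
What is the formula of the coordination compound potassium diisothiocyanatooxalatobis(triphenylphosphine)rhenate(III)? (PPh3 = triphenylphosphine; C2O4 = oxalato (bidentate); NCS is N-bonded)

K[Re(C2O4)(NCS)2(PPh3)2]

Ligands: 2 triphenylphosphine (PPh3, neutral), 1 oxalato (C2O4, -2), 2 isothiocyanato (NCS, -1). Ligand charge sum = -4.
With Re in oxidation state +3, the complex ion is [Re...]^1−.
Charge balance with potassium (+1) requires 1 complex ion per 1 potassium.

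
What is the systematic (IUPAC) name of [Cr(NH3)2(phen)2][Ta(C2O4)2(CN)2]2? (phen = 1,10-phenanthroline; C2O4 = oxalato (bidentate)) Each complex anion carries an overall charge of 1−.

diamminebis(1,10-phenanthroline)chromium(II) dicyanodioxalatotantalate(V)

Both ions are complex: the cation is named first with the plain metal name, the anion second with the -ate form; each ion's ligands are alphabetised independently.
The complex anion is given as 1−; its ligand charges sum to -6, so Ta = +5.
With 2 anions per cation, the cation must be 2×1 = 2+.
Cation: ligand charges sum to 0; for the ion to be 2+, Cr = +2.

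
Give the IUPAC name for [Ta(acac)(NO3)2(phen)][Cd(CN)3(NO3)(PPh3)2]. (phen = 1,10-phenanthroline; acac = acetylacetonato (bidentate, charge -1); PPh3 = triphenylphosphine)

(acetylacetonato)dinitrato(1,10-phenanthroline)tantalum(V) tricyanonitratobis(triphenylphosphine)cadmate(II)

Both ions are complex: the cation is named first with the plain metal name, the anion second with the -ate form; each ion's ligands are alphabetised independently.
Cadmium is always +2 in its complexes; the anion's ligand charges sum to -4, so the complex anion is 2−.
A 1:1 salt means the cation carries the equal and opposite charge, 2+.
Cation: ligand charges sum to -3; for the ion to be 2+, Ta = +5.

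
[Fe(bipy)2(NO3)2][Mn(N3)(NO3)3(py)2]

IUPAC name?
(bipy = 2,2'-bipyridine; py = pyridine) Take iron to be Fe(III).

Both ions are complex: the cation is named first with the plain metal name, the anion second with the -ate form; each ion's ligands are alphabetised independently.
Fe is given as +3; the cation's ligand charges sum to -2, so the complex cation is 1+.
A 1:1 salt means the anion carries the equal and opposite charge, 1−.
Anion: ligand charges sum to -4; for the ion to be 1−, Mn = +3.

bis(2,2'-bipyridine)dinitratoiron(III) azidotrinitratobis(pyridine)manganate(III)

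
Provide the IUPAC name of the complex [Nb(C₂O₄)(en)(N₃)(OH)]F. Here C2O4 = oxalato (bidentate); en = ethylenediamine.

azido(ethylenediamine)hydroxooxalatoniobium(V) fluoride

The 1 fluoride counter-ion carries a total charge of -1, so each complex ion is 1+.
Ligand charges: 1×oxalato (-2 each), 1×ethylenediamine (neutral), 1×azido (-1 each), 1×hydroxo (-1 each); total -4. So Nb + (-4) = 1+, giving Nb = +5.
Ligands are named alphabetically: azido before ethylenediamine before hydroxo before oxalato.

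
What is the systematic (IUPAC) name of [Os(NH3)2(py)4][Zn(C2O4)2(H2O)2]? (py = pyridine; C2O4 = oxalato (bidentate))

Zinc is always +2 in its complexes; the anion's ligand charges sum to -4, so the complex anion is 2−.
A 1:1 salt means the cation carries the equal and opposite charge, 2+.
Cation: ligand charges sum to 0; for the ion to be 2+, Os = +2.

diamminetetrakis(pyridine)osmium(II) diaquadioxalatozincate(II)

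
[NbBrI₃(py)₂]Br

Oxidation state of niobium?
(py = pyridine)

+5

1 bromide outside the brackets (-1 each) → the complex ion is 1+.
Ligand charges: 2×py neutral; 1×Br = -1; 3×I = -3; sum -4.
Nb + (-4) = 1+ ⇒ Nb is +5.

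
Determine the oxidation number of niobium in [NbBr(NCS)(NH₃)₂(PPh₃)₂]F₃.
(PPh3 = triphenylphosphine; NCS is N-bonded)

3 fluoride outside the brackets (-1 each) → the complex ion is 3+.
Ligand charges: 2×NH3 neutral; 2×PPh3 neutral; 1×NCS = -1; 1×Br = -1; sum -2.
Nb + (-2) = 3+ ⇒ Nb is +5.

+5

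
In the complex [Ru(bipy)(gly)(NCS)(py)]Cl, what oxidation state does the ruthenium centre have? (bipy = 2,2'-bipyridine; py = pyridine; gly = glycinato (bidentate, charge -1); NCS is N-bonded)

1 chloride outside the brackets (-1 each) → the complex ion is 1+.
Ligand charges: 1×bipy neutral; 1×py neutral; 1×gly = -1; 1×NCS = -1; sum -2.
Ru + (-2) = 1+ ⇒ Ru is +3.

+3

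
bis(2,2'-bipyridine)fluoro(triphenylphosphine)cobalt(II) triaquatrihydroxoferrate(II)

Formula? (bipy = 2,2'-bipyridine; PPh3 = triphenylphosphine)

Cation [Co…]: ligand charges -1, Co(II) ⇒ ion charge 1+.
Anion [Fe…]: ligand charges -3, Fe(II) ⇒ ion charge 1−.

[Co(bipy)2F(PPh3)][Fe(H2O)3(OH)3]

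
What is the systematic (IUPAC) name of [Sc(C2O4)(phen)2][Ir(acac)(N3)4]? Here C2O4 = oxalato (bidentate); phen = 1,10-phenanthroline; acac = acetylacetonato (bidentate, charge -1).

Scandium is always +3 in its complexes; the cation's ligand charges sum to -2, so the complex cation is 1+.
A 1:1 salt means the anion carries the equal and opposite charge, 1−.
Anion: ligand charges sum to -5; for the ion to be 1−, Ir = +4.

oxalatobis(1,10-phenanthroline)scandium(III) (acetylacetonato)tetraazidoiridate(IV)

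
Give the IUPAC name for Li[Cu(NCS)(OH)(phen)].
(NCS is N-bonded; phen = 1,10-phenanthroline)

lithium hydroxoisothiocyanato(1,10-phenanthroline)cuprate(I)

The 1 lithium counter-ion carries a total charge of +1, so each complex ion is 1−.
Ligand charges: 1×isothiocyanato (-1 each), 1×hydroxo (-1 each), 1×1,10-phenanthroline (neutral); total -2. So Cu + (-2) = 1−, giving Cu = +1.
Ligands are named alphabetically: hydroxo before isothiocyanato before phenanthroline.
The complex ion is anionic, so copper takes the -ate form cuprate(I).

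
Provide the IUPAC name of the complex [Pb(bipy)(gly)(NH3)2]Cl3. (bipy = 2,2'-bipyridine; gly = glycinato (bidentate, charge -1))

diammine(2,2'-bipyridine)(glycinato)lead(IV) chloride

The 3 chloride counter-ions carry a total charge of -3, so each complex ion is 3+.
Ligand charges: 2×ammine (neutral), 1×2,2'-bipyridine (neutral), 1×glycinato (-1 each); total -1. So Pb + (-1) = 3+, giving Pb = +4.
Ligands are named alphabetically: ammine before bipyridine before glycinato.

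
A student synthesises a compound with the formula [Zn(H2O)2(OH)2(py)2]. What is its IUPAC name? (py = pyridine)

There is no counter-ion, so the complex is neutral overall.
Ligand charges: 2×aqua (neutral), 2×hydroxo (-1 each), 2×pyridine (neutral); total -2. So Zn + (-2) = 0, giving Zn = +2.
Ligands are named alphabetically: aqua before hydroxo before pyridine.

diaquadihydroxobis(pyridine)zinc(II)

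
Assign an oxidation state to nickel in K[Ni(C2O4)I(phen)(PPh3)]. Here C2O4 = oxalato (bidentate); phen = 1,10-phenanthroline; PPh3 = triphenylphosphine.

+2

1 potassium outside the brackets (+1 each) → the complex ion is 1−.
Ligand charges: 1×C2O4 = -2; 1×I = -1; 1×phen neutral; 1×PPh3 neutral; sum -3.
Ni + (-3) = 1− ⇒ Ni is +2.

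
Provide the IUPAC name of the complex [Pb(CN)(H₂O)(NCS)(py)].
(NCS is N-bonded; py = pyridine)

There is no counter-ion, so the complex is neutral overall.
Ligand charges: 1×cyano (-1 each), 1×isothiocyanato (-1 each), 1×pyridine (neutral), 1×aqua (neutral); total -2. So Pb + (-2) = 0, giving Pb = +2.
Ligands are named alphabetically: aqua before cyano before isothiocyanato before pyridine.

aquacyanoisothiocyanato(pyridine)lead(II)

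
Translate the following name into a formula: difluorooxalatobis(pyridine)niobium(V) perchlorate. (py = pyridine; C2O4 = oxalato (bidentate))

Ligands: 2 pyridine (py, neutral), 1 oxalato (C2O4, -2), 2 fluoro (F, -1). Ligand charge sum = -4.
Charge balance with perchlorate (-1) requires 1 complex ion per 1 perchlorate.

[Nb(C2O4)F2(py)2]ClO4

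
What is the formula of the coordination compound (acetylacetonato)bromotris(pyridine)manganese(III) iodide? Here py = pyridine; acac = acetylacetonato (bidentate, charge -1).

Ligands: 3 pyridine (py, neutral), 1 acetylacetonato (acac, -1), 1 bromo (Br, -1). Ligand charge sum = -2.
With Mn in oxidation state +3, the complex ion is [Mn...]^1+.
Charge balance with iodide (-1) requires 1 complex ion per 1 iodide.

[Mn(acac)Br(py)3]I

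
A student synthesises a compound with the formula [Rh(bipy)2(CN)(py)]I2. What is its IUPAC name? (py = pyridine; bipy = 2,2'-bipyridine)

The 2 iodide counter-ions carry a total charge of -2, so each complex ion is 2+.
Ligand charges: 1×pyridine (neutral), 1×cyano (-1 each), 2×2,2'-bipyridine (neutral); total -1. So Rh + (-1) = 2+, giving Rh = +3.
Ligands are named alphabetically: bipyridine before cyano before pyridine.

bis(2,2'-bipyridine)cyano(pyridine)rhodium(III) iodide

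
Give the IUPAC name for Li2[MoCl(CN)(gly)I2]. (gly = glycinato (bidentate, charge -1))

The 2 lithium counter-ions carry a total charge of +2, so each complex ion is 2−.
Ligand charges: 2×iodo (-1 each), 1×glycinato (-1 each), 1×cyano (-1 each), 1×chloro (-1 each); total -5. So Mo + (-5) = 2−, giving Mo = +3.
The complex ion is anionic, so molybdenum takes the -ate form molybdate(III).

lithium chlorocyano(glycinato)diiodomolybdate(III)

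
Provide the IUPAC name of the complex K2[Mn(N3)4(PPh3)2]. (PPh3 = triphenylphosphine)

potassium tetraazidobis(triphenylphosphine)manganate(II)

The 2 potassium counter-ions carry a total charge of +2, so each complex ion is 2−.
Ligand charges: 4×azido (-1 each), 2×triphenylphosphine (neutral); total -4. So Mn + (-4) = 2−, giving Mn = +2.
Ligands are named alphabetically: azido before triphenylphosphine.
The complex ion is anionic, so manganese takes the -ate form manganate(II).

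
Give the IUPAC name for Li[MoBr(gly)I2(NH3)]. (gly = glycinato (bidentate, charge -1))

The 1 lithium counter-ion carries a total charge of +1, so each complex ion is 1−.
Ligand charges: 2×iodo (-1 each), 1×glycinato (-1 each), 1×bromo (-1 each), 1×ammine (neutral); total -4. So Mo + (-4) = 1−, giving Mo = +3.
The complex ion is anionic, so molybdenum takes the -ate form molybdate(III).

lithium amminebromo(glycinato)diiodomolybdate(III)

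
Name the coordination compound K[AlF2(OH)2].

potassium difluorodihydroxoaluminate(III)

The 1 potassium counter-ion carries a total charge of +1, so each complex ion is 1−.
Ligand charges: 2×hydroxo (-1 each), 2×fluoro (-1 each); total -4. So Al + (-4) = 1−, giving Al = +3.
Ligands are named alphabetically: fluoro before hydroxo.
The complex ion is anionic, so aluminium takes the -ate form aluminate(III).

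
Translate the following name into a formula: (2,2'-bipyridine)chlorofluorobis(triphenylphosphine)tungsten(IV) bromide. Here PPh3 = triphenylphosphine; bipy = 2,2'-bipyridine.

[W(bipy)ClF(PPh3)2]Br2

Ligands: 2 triphenylphosphine (PPh3, neutral), 1 2,2'-bipyridine (bipy, neutral), 1 chloro (Cl, -1), 1 fluoro (F, -1). Ligand charge sum = -2.
With W in oxidation state +4, the complex ion is [W...]^2+.
Charge balance with bromide (-1) requires 1 complex ion per 2 bromide.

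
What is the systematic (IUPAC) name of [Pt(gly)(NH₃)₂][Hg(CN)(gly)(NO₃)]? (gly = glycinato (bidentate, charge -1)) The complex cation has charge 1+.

Both ions are complex: the cation is named first with the plain metal name, the anion second with the -ate form; each ion's ligands are alphabetised independently.
The complex cation is given as 1+; its ligand charges sum to -1, so Pt = +2.
A 1:1 salt means the anion carries the equal and opposite charge, 1−.
Anion: ligand charges sum to -3; for the ion to be 1−, Hg = +2.

diammine(glycinato)platinum(II) cyano(glycinato)nitratomercurate(II)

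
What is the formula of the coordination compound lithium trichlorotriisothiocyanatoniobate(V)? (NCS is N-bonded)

Li[NbCl3(NCS)3]

Ligands: 3 isothiocyanato (NCS, -1), 3 chloro (Cl, -1). Ligand charge sum = -6.
With Nb in oxidation state +5, the complex ion is [Nb...]^1−.
Charge balance with lithium (+1) requires 1 complex ion per 1 lithium.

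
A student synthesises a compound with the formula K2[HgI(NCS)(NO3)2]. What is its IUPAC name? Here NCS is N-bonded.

The 2 potassium counter-ions carry a total charge of +2, so each complex ion is 2−.
Ligand charges: 2×nitrato (-1 each), 1×isothiocyanato (-1 each), 1×iodo (-1 each); total -4. So Hg + (-4) = 2−, giving Hg = +2.
The complex ion is anionic, so mercury takes the -ate form mercurate(II).

potassium iodoisothiocyanatodinitratomercurate(II)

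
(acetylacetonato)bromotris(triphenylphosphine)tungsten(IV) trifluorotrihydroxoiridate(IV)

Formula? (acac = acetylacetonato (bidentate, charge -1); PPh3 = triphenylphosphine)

Cation [W…]: ligand charges -2, W(IV) ⇒ ion charge 2+.
Anion [Ir…]: ligand charges -6, Ir(IV) ⇒ ion charge 2−.
One 2+ cation balances one 2− anion.

[W(acac)Br(PPh3)3][IrF3(OH)3]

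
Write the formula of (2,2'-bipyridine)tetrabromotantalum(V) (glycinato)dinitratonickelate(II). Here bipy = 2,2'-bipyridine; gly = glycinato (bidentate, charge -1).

[Ta(bipy)Br4][Ni(gly)(NO3)2]

Cation [Ta…]: ligand charges -4, Ta(V) ⇒ ion charge 1+.
Anion [Ni…]: ligand charges -3, Ni(II) ⇒ ion charge 1−.
One 1+ cation balances one 1− anion.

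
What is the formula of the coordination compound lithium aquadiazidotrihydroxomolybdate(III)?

Li2[Mo(H2O)(N3)2(OH)3]

Ligands: 2 azido (N3, -1), 1 aqua (H2O, neutral), 3 hydroxo (OH, -1). Ligand charge sum = -5.
With Mo in oxidation state +3, the complex ion is [Mo...]^2−.
Charge balance with lithium (+1) requires 1 complex ion per 2 lithium.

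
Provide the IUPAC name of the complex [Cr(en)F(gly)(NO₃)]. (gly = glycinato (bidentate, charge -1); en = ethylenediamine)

(ethylenediamine)fluoro(glycinato)nitratochromium(III)

There is no counter-ion, so the complex is neutral overall.
Ligand charges: 1×glycinato (-1 each), 1×ethylenediamine (neutral), 1×fluoro (-1 each), 1×nitrato (-1 each); total -3. So Cr + (-3) = 0, giving Cr = +3.
Ligands are named alphabetically: ethylenediamine before fluoro before glycinato before nitrato.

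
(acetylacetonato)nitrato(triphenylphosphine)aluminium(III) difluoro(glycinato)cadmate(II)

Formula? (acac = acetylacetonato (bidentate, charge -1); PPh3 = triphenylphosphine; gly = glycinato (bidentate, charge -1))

Cation [Al…]: ligand charges -2, Al(III) ⇒ ion charge 1+.
Anion [Cd…]: ligand charges -3, Cd(II) ⇒ ion charge 1−.
One 1+ cation balances one 1− anion.

[Al(acac)(NO3)(PPh3)][CdF2(gly)]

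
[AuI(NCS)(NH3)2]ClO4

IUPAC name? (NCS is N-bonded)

The 1 perchlorate counter-ion carries a total charge of -1, so each complex ion is 1+.
Ligand charges: 1×iodo (-1 each), 2×ammine (neutral), 1×isothiocyanato (-1 each); total -2. So Au + (-2) = 1+, giving Au = +3.
Ligands are named alphabetically: ammine before iodo before isothiocyanato.

diammineiodoisothiocyanatogold(III) perchlorate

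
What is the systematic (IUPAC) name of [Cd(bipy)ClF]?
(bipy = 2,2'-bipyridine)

(2,2'-bipyridine)chlorofluorocadmium(II)

There is no counter-ion, so the complex is neutral overall.
Ligand charges: 1×chloro (-1 each), 1×fluoro (-1 each), 1×2,2'-bipyridine (neutral); total -2. So Cd + (-2) = 0, giving Cd = +2.
Ligands are named alphabetically: bipyridine before chloro before fluoro.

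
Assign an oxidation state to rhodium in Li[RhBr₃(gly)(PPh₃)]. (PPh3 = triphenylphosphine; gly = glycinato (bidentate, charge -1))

+3

1 lithium outside the brackets (+1 each) → the complex ion is 1−.
Ligand charges: 1×PPh3 neutral; 1×gly = -1; 3×Br = -3; sum -4.
Rh + (-4) = 1− ⇒ Rh is +3.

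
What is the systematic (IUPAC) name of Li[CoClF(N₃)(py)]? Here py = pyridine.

The 1 lithium counter-ion carries a total charge of +1, so each complex ion is 1−.
Ligand charges: 1×azido (-1 each), 1×chloro (-1 each), 1×pyridine (neutral), 1×fluoro (-1 each); total -3. So Co + (-3) = 1−, giving Co = +2.
Ligands are named alphabetically: azido before chloro before fluoro before pyridine.
The complex ion is anionic, so cobalt takes the -ate form cobaltate(II).

lithium azidochlorofluoro(pyridine)cobaltate(II)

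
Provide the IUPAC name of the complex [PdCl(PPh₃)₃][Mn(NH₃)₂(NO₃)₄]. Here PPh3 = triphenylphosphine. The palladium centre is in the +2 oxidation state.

Both ions are complex: the cation is named first with the plain metal name, the anion second with the -ate form; each ion's ligands are alphabetised independently.
Pd is given as +2; the cation's ligand charges sum to -1, so the complex cation is 1+.
A 1:1 salt means the anion carries the equal and opposite charge, 1−.
Anion: ligand charges sum to -4; for the ion to be 1−, Mn = +3.

chlorotris(triphenylphosphine)palladium(II) diamminetetranitratomanganate(III)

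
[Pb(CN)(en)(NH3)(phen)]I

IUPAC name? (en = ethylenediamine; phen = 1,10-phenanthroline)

amminecyano(ethylenediamine)(1,10-phenanthroline)lead(II) iodide

The 1 iodide counter-ion carries a total charge of -1, so each complex ion is 1+.
Ligand charges: 1×ethylenediamine (neutral), 1×cyano (-1 each), 1×1,10-phenanthroline (neutral), 1×ammine (neutral); total -1. So Pb + (-1) = 1+, giving Pb = +2.
Ligands are named alphabetically: ammine before cyano before ethylenediamine before phenanthroline.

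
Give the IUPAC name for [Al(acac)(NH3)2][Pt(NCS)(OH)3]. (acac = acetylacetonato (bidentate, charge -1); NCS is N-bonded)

(acetylacetonato)diamminealuminium(III) trihydroxoisothiocyanatoplatinate(II)

Both ions are complex: the cation is named first with the plain metal name, the anion second with the -ate form; each ion's ligands are alphabetised independently.
Aluminium is always +3 in its complexes; the cation's ligand charges sum to -1, so the complex cation is 2+.
A 1:1 salt means the anion carries the equal and opposite charge, 2−.
Anion: ligand charges sum to -4; for the ion to be 2−, Pt = +2.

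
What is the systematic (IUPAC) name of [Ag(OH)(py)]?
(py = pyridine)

There is no counter-ion, so the complex is neutral overall.
Ligand charges: 1×pyridine (neutral), 1×hydroxo (-1 each); total -1. So Ag + (-1) = 0, giving Ag = +1.
Ligands are named alphabetically: hydroxo before pyridine.

hydroxo(pyridine)silver(I)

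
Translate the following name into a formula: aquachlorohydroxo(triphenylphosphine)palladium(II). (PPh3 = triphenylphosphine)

Ligands: 1 chloro (Cl, -1), 1 hydroxo (OH, -1), 1 aqua (H2O, neutral), 1 triphenylphosphine (PPh3, neutral). Ligand charge sum = -2.
With Pd in oxidation state +2, the complex ion is [Pd...].

[PdCl(H2O)(OH)(PPh3)]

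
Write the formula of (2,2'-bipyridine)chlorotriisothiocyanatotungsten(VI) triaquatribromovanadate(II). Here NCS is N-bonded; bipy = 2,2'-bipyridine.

Cation [W…]: ligand charges -4, W(VI) ⇒ ion charge 2+.
Anion [V…]: ligand charges -3, V(II) ⇒ ion charge 1−.
One 2+ cation requires 2 of the 1− anion.

[W(bipy)Cl(NCS)3][VBr3(H2O)3]2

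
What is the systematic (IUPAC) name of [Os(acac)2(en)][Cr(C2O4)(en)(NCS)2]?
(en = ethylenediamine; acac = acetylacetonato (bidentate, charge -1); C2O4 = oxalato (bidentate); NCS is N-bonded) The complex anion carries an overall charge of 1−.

bis(acetylacetonato)(ethylenediamine)osmium(III) (ethylenediamine)diisothiocyanatooxalatochromate(III)

Both ions are complex: the cation is named first with the plain metal name, the anion second with the -ate form; each ion's ligands are alphabetised independently.
The complex anion is given as 1−; its ligand charges sum to -4, so Cr = +3.
A 1:1 salt means the cation carries the equal and opposite charge, 1+.
Cation: ligand charges sum to -2; for the ion to be 1+, Os = +3.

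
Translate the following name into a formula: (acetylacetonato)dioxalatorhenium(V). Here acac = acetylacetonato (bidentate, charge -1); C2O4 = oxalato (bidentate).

[Re(acac)(C2O4)2]

Ligands: 1 acetylacetonato (acac, -1), 2 oxalato (C2O4, -2). Ligand charge sum = -5.
With Re in oxidation state +5, the complex ion is [Re...].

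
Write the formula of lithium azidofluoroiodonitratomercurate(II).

Li2[HgFI(N3)(NO3)]

Ligands: 1 nitrato (NO3, -1), 1 iodo (I, -1), 1 azido (N3, -1), 1 fluoro (F, -1). Ligand charge sum = -4.
Charge balance with lithium (+1) requires 1 complex ion per 2 lithium.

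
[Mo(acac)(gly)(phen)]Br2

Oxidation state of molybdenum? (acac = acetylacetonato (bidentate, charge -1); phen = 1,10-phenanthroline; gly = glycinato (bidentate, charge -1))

2 bromide outside the brackets (-1 each) → the complex ion is 2+.
Ligand charges: 1×acac = -1; 1×phen neutral; 1×gly = -1; sum -2.
Mo + (-2) = 2+ ⇒ Mo is +4.

+4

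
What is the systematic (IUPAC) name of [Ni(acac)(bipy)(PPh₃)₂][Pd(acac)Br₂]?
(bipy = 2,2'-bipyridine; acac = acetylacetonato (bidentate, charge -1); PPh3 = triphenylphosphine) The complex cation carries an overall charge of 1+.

Both ions are complex: the cation is named first with the plain metal name, the anion second with the -ate form; each ion's ligands are alphabetised independently.
The complex cation is given as 1+; its ligand charges sum to -1, so Ni = +2.
A 1:1 salt means the anion carries the equal and opposite charge, 1−.
Anion: ligand charges sum to -3; for the ion to be 1−, Pd = +2.

(acetylacetonato)(2,2'-bipyridine)bis(triphenylphosphine)nickel(II) (acetylacetonato)dibromopalladate(II)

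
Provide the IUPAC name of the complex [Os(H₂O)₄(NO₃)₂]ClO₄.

The 1 perchlorate counter-ion carries a total charge of -1, so each complex ion is 1+.
Ligand charges: 4×aqua (neutral), 2×nitrato (-1 each); total -2. So Os + (-2) = 1+, giving Os = +3.
Ligands are named alphabetically: aqua before nitrato.

tetraaquadinitratoosmium(III) perchlorate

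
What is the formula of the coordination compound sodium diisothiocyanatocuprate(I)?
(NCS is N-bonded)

Ligands: 2 isothiocyanato (NCS, -1). Ligand charge sum = -2.
With Cu in oxidation state +1, the complex ion is [Cu...]^1−.
Charge balance with sodium (+1) requires 1 complex ion per 1 sodium.

Na[Cu(NCS)2]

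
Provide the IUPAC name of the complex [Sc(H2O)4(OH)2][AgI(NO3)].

tetraaquadihydroxoscandium(III) iodonitratoargentate(I)

Scandium is always +3 in its complexes; the cation's ligand charges sum to -2, so the complex cation is 1+.
A 1:1 salt means the anion carries the equal and opposite charge, 1−.
Anion: ligand charges sum to -2; for the ion to be 1−, Ag = +1.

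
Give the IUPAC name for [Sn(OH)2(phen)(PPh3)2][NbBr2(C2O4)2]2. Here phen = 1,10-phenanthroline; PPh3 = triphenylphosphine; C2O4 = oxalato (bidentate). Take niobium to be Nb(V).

dihydroxo(1,10-phenanthroline)bis(triphenylphosphine)tin(IV) dibromodioxalatoniobate(V)

Both ions are complex: the cation is named first with the plain metal name, the anion second with the -ate form; each ion's ligands are alphabetised independently.
Nb is given as +5; the anion's ligand charges sum to -6, so the complex anion is 1−.
With 2 anions per cation, the cation must be 2×1 = 2+.
Cation: ligand charges sum to -2; for the ion to be 2+, Sn = +4.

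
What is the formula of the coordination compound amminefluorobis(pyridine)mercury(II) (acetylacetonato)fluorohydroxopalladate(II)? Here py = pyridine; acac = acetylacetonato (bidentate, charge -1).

Cation [Hg…]: ligand charges -1, Hg(II) ⇒ ion charge 1+.
Anion [Pd…]: ligand charges -3, Pd(II) ⇒ ion charge 1−.
One 1+ cation balances one 1− anion.

[HgF(NH3)(py)2][Pd(acac)F(OH)]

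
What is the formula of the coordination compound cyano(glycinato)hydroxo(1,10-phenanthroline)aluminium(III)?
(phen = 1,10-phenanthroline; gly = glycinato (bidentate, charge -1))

Ligands: 1 1,10-phenanthroline (phen, neutral), 1 glycinato (gly, -1), 1 hydroxo (OH, -1), 1 cyano (CN, -1). Ligand charge sum = -3.
With Al in oxidation state +3, the complex ion is [Al...].

[Al(CN)(gly)(OH)(phen)]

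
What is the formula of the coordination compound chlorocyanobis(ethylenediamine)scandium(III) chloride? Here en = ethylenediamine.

[ScCl(CN)(en)2]Cl

Ligands: 1 cyano (CN, -1), 2 ethylenediamine (en, neutral), 1 chloro (Cl, -1). Ligand charge sum = -2.
With Sc in oxidation state +3, the complex ion is [Sc...]^1+.
Charge balance with chloride (-1) requires 1 complex ion per 1 chloride.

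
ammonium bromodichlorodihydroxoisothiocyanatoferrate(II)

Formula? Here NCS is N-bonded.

Ligands: 2 hydroxo (OH, -1), 1 isothiocyanato (NCS, -1), 2 chloro (Cl, -1), 1 bromo (Br, -1). Ligand charge sum = -6.
With Fe in oxidation state +2, the complex ion is [Fe...]^4−.
Charge balance with ammonium (+1) requires 1 complex ion per 4 ammonium.

(NH4)4[FeBrCl2(NCS)(OH)2]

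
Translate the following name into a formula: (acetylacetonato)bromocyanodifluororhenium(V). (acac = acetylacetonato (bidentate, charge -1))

[Re(acac)Br(CN)F2]

Ligands: 1 bromo (Br, -1), 1 cyano (CN, -1), 1 acetylacetonato (acac, -1), 2 fluoro (F, -1). Ligand charge sum = -5.
With Re in oxidation state +5, the complex ion is [Re...].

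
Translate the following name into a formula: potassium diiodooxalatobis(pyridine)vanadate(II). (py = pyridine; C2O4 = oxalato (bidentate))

Ligands: 2 pyridine (py, neutral), 2 iodo (I, -1), 1 oxalato (C2O4, -2). Ligand charge sum = -4.
Charge balance with potassium (+1) requires 1 complex ion per 2 potassium.

K2[V(C2O4)I2(py)2]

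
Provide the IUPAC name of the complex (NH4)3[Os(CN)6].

The 3 ammonium counter-ions carry a total charge of +3, so each complex ion is 3−.
Ligand charges: 6×cyano (-1 each); total -6. So Os + (-6) = 3−, giving Os = +3.
The complex ion is anionic, so osmium takes the -ate form osmate(III).

ammonium hexacyanoosmate(III)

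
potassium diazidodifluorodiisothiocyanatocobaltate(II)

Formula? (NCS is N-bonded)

Ligands: 2 isothiocyanato (NCS, -1), 2 azido (N3, -1), 2 fluoro (F, -1). Ligand charge sum = -6.
With Co in oxidation state +2, the complex ion is [Co...]^4−.
Charge balance with potassium (+1) requires 1 complex ion per 4 potassium.

K4[CoF2(N3)2(NCS)2]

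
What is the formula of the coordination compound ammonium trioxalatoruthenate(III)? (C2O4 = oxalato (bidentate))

(NH4)3[Ru(C2O4)3]

Ligands: 3 oxalato (C2O4, -2). Ligand charge sum = -6.
With Ru in oxidation state +3, the complex ion is [Ru...]^3−.
Charge balance with ammonium (+1) requires 1 complex ion per 3 ammonium.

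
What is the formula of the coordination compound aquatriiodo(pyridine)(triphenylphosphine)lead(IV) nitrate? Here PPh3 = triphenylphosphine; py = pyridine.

[Pb(H2O)I3(PPh3)(py)]NO3

Ligands: 1 triphenylphosphine (PPh3, neutral), 3 iodo (I, -1), 1 pyridine (py, neutral), 1 aqua (H2O, neutral). Ligand charge sum = -3.
With Pb in oxidation state +4, the complex ion is [Pb...]^1+.
Charge balance with nitrate (-1) requires 1 complex ion per 1 nitrate.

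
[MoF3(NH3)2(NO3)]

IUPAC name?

diamminetrifluoronitratomolybdenum(IV)

There is no counter-ion, so the complex is neutral overall.
Ligand charges: 1×nitrato (-1 each), 3×fluoro (-1 each), 2×ammine (neutral); total -4. So Mo + (-4) = 0, giving Mo = +4.
Ligands are named alphabetically: ammine before fluoro before nitrato.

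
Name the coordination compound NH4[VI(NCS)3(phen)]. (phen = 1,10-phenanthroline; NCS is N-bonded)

The 1 ammonium counter-ion carries a total charge of +1, so each complex ion is 1−.
Ligand charges: 1×iodo (-1 each), 1×1,10-phenanthroline (neutral), 3×isothiocyanato (-1 each); total -4. So V + (-4) = 1−, giving V = +3.
The complex ion is anionic, so vanadium takes the -ate form vanadate(III).

ammonium iodotriisothiocyanato(1,10-phenanthroline)vanadate(III)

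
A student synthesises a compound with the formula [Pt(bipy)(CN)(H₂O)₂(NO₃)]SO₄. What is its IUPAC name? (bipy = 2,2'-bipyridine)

The 1 sulfate counter-ion carries a total charge of -2, so each complex ion is 2+.
Ligand charges: 1×cyano (-1 each), 1×nitrato (-1 each), 2×aqua (neutral), 1×2,2'-bipyridine (neutral); total -2. So Pt + (-2) = 2+, giving Pt = +4.
Ligands are named alphabetically: aqua before bipyridine before cyano before nitrato.

diaqua(2,2'-bipyridine)cyanonitratoplatinum(IV) sulfate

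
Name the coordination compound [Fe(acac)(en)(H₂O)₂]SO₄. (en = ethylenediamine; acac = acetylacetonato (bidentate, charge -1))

The 1 sulfate counter-ion carries a total charge of -2, so each complex ion is 2+.
Ligand charges: 1×ethylenediamine (neutral), 1×acetylacetonato (-1 each), 2×aqua (neutral); total -1. So Fe + (-1) = 2+, giving Fe = +3.
Ligands are named alphabetically: acetylacetonato before aqua before ethylenediamine.

(acetylacetonato)diaqua(ethylenediamine)iron(III) sulfate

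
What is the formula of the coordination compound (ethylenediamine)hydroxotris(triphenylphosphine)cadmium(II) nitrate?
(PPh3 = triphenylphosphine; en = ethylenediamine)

[Cd(en)(OH)(PPh3)3]NO3

Ligands: 3 triphenylphosphine (PPh3, neutral), 1 hydroxo (OH, -1), 1 ethylenediamine (en, neutral). Ligand charge sum = -1.
With Cd in oxidation state +2, the complex ion is [Cd...]^1+.
Charge balance with nitrate (-1) requires 1 complex ion per 1 nitrate.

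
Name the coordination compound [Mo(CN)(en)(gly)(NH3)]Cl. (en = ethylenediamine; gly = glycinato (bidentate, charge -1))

The 1 chloride counter-ion carries a total charge of -1, so each complex ion is 1+.
Ligand charges: 1×ammine (neutral), 1×cyano (-1 each), 1×ethylenediamine (neutral), 1×glycinato (-1 each); total -2. So Mo + (-2) = 1+, giving Mo = +3.
Ligands are named alphabetically: ammine before cyano before ethylenediamine before glycinato.

amminecyano(ethylenediamine)(glycinato)molybdenum(III) chloride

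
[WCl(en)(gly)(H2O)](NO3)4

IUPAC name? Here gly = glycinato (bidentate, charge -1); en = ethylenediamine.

aquachloro(ethylenediamine)(glycinato)tungsten(VI) nitrate

The 4 nitrate counter-ions carry a total charge of -4, so each complex ion is 4+.
Ligand charges: 1×chloro (-1 each), 1×glycinato (-1 each), 1×ethylenediamine (neutral), 1×aqua (neutral); total -2. So W + (-2) = 4+, giving W = +6.
Ligands are named alphabetically: aqua before chloro before ethylenediamine before glycinato.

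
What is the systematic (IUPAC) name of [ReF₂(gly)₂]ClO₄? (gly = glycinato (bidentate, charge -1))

The 1 perchlorate counter-ion carries a total charge of -1, so each complex ion is 1+.
Ligand charges: 2×glycinato (-1 each), 2×fluoro (-1 each); total -4. So Re + (-4) = 1+, giving Re = +5.
Ligands are named alphabetically: fluoro before glycinato.

difluorobis(glycinato)rhenium(V) perchlorate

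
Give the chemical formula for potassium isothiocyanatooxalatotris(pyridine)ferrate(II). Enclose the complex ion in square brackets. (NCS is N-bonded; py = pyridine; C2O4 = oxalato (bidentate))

K[Fe(C2O4)(NCS)(py)3]

Ligands: 1 isothiocyanato (NCS, -1), 3 pyridine (py, neutral), 1 oxalato (C2O4, -2). Ligand charge sum = -3.
With Fe in oxidation state +2, the complex ion is [Fe...]^1−.
Charge balance with potassium (+1) requires 1 complex ion per 1 potassium.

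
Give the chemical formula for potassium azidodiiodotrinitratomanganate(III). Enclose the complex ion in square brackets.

K3[MnI2(N3)(NO3)3]

Ligands: 3 nitrato (NO3, -1), 2 iodo (I, -1), 1 azido (N3, -1). Ligand charge sum = -6.
With Mn in oxidation state +3, the complex ion is [Mn...]^3−.
Charge balance with potassium (+1) requires 1 complex ion per 3 potassium.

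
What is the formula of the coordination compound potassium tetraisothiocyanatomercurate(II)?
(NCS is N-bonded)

K2[Hg(NCS)4]

Ligands: 4 isothiocyanato (NCS, -1). Ligand charge sum = -4.
With Hg in oxidation state +2, the complex ion is [Hg...]^2−.
Charge balance with potassium (+1) requires 1 complex ion per 2 potassium.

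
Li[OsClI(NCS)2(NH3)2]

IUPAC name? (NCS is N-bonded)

The 1 lithium counter-ion carries a total charge of +1, so each complex ion is 1−.
Ligand charges: 2×isothiocyanato (-1 each), 2×ammine (neutral), 1×iodo (-1 each), 1×chloro (-1 each); total -4. So Os + (-4) = 1−, giving Os = +3.
Ligands are named alphabetically: ammine before chloro before iodo before isothiocyanato.
The complex ion is anionic, so osmium takes the -ate form osmate(III).

lithium diamminechloroiododiisothiocyanatoosmate(III)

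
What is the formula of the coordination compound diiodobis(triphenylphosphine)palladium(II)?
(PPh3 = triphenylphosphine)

[PdI2(PPh3)2]

Ligands: 2 triphenylphosphine (PPh3, neutral), 2 iodo (I, -1). Ligand charge sum = -2.
With Pd in oxidation state +2, the complex ion is [Pd...].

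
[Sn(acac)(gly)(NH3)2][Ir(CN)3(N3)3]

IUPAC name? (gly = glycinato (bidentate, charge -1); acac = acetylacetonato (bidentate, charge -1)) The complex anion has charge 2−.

(acetylacetonato)diammine(glycinato)tin(IV) triazidotricyanoiridate(IV)

The complex anion is given as 2−; its ligand charges sum to -6, so Ir = +4.
A 1:1 salt means the cation carries the equal and opposite charge, 2+.
Cation: ligand charges sum to -2; for the ion to be 2+, Sn = +4.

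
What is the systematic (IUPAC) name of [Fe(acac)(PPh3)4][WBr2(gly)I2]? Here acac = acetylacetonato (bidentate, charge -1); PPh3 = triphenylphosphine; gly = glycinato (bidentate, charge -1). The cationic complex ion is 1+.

Both ions are complex: the cation is named first with the plain metal name, the anion second with the -ate form; each ion's ligands are alphabetised independently.
The complex cation is given as 1+; its ligand charges sum to -1, so Fe = +2.
A 1:1 salt means the anion carries the equal and opposite charge, 1−.
Anion: ligand charges sum to -5; for the ion to be 1−, W = +4.

(acetylacetonato)tetrakis(triphenylphosphine)iron(II) dibromo(glycinato)diiodotungstate(IV)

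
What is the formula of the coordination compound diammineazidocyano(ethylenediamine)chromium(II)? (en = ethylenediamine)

Ligands: 1 ethylenediamine (en, neutral), 1 cyano (CN, -1), 2 ammine (NH3, neutral), 1 azido (N3, -1). Ligand charge sum = -2.
With Cr in oxidation state +2, the complex ion is [Cr...].

[Cr(CN)(en)(N3)(NH3)2]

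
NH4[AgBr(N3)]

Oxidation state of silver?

+1

1 ammonium outside the brackets (+1 each) → the complex ion is 1−.
Ligand charges: 1×N3 = -1; 1×Br = -1; sum -2.
Ag + (-2) = 1− ⇒ Ag is +1.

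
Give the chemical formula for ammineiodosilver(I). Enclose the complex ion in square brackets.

Ligands: 1 iodo (I, -1), 1 ammine (NH3, neutral). Ligand charge sum = -1.
With Ag in oxidation state +1, the complex ion is [Ag...].

[AgI(NH3)]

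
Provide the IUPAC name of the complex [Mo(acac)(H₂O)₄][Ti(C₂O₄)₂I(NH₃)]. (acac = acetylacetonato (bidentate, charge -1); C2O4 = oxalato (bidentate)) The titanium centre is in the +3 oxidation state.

(acetylacetonato)tetraaquamolybdenum(III) ammineiododioxalatotitanate(III)

Ti is given as +3; the anion's ligand charges sum to -5, so the complex anion is 2−.
A 1:1 salt means the cation carries the equal and opposite charge, 2+.
Cation: ligand charges sum to -1; for the ion to be 2+, Mo = +3.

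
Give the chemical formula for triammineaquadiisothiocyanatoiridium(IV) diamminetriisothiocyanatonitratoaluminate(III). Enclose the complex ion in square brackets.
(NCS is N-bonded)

[Ir(H2O)(NCS)2(NH3)3][Al(NCS)3(NH3)2(NO3)]2

Cation [Ir…]: ligand charges -2, Ir(IV) ⇒ ion charge 2+.
Anion [Al…]: ligand charges -4, Al(III) ⇒ ion charge 1−.
One 2+ cation requires 2 of the 1− anion.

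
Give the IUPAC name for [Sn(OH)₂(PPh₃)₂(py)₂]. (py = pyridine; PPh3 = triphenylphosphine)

dihydroxobis(pyridine)bis(triphenylphosphine)tin(II)

There is no counter-ion, so the complex is neutral overall.
Ligand charges: 2×pyridine (neutral), 2×triphenylphosphine (neutral), 2×hydroxo (-1 each); total -2. So Sn + (-2) = 0, giving Sn = +2.
Ligands are named alphabetically: hydroxo before pyridine before triphenylphosphine.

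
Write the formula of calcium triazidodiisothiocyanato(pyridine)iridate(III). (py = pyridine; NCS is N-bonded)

Ca[Ir(N3)3(NCS)2(py)]

Ligands: 1 pyridine (py, neutral), 2 isothiocyanato (NCS, -1), 3 azido (N3, -1). Ligand charge sum = -5.
With Ir in oxidation state +3, the complex ion is [Ir...]^2−.
Charge balance with calcium (+2) requires 1 complex ion per 1 calcium.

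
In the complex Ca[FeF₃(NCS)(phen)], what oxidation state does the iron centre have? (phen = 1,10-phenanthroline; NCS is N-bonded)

1 calcium outside the brackets (+2 each) → the complex ion is 2−.
Ligand charges: 1×phen neutral; 3×F = -3; 1×NCS = -1; sum -4.
Fe + (-4) = 2− ⇒ Fe is +2.

+2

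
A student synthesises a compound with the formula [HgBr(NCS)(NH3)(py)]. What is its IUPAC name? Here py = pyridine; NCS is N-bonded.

There is no counter-ion, so the complex is neutral overall.
Ligand charges: 1×bromo (-1 each), 1×ammine (neutral), 1×pyridine (neutral), 1×isothiocyanato (-1 each); total -2. So Hg + (-2) = 0, giving Hg = +2.
Ligands are named alphabetically: ammine before bromo before isothiocyanato before pyridine.

amminebromoisothiocyanato(pyridine)mercury(II)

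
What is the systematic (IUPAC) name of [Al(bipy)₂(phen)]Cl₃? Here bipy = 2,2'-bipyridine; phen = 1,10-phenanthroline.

bis(2,2'-bipyridine)(1,10-phenanthroline)aluminium(III) chloride

The 3 chloride counter-ions carry a total charge of -3, so each complex ion is 3+.
Ligand charges: 2×2,2'-bipyridine (neutral), 1×1,10-phenanthroline (neutral); total 0. So Al + (0) = 3+, giving Al = +3.
Ligands are named alphabetically: bipyridine before phenanthroline.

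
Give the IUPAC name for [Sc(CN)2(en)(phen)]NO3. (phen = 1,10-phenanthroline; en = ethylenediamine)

dicyano(ethylenediamine)(1,10-phenanthroline)scandium(III) nitrate

The 1 nitrate counter-ion carries a total charge of -1, so each complex ion is 1+.
Ligand charges: 1×1,10-phenanthroline (neutral), 2×cyano (-1 each), 1×ethylenediamine (neutral); total -2. So Sc + (-2) = 1+, giving Sc = +3.
Ligands are named alphabetically: cyano before ethylenediamine before phenanthroline.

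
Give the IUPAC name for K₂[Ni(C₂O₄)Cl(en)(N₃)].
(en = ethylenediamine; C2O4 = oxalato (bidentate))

potassium azidochloro(ethylenediamine)oxalatonickelate(II)

The 2 potassium counter-ions carry a total charge of +2, so each complex ion is 2−.
Ligand charges: 1×ethylenediamine (neutral), 1×chloro (-1 each), 1×azido (-1 each), 1×oxalato (-2 each); total -4. So Ni + (-4) = 2−, giving Ni = +2.
The complex ion is anionic, so nickel takes the -ate form nickelate(II).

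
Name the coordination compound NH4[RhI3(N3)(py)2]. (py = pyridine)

ammonium azidotriiodobis(pyridine)rhodate(III)

The 1 ammonium counter-ion carries a total charge of +1, so each complex ion is 1−.
Ligand charges: 3×iodo (-1 each), 2×pyridine (neutral), 1×azido (-1 each); total -4. So Rh + (-4) = 1−, giving Rh = +3.
The complex ion is anionic, so rhodium takes the -ate form rhodate(III).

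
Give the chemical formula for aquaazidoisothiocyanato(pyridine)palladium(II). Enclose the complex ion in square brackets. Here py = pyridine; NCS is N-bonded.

[Pd(H2O)(N3)(NCS)(py)]

Ligands: 1 azido (N3, -1), 1 pyridine (py, neutral), 1 aqua (H2O, neutral), 1 isothiocyanato (NCS, -1). Ligand charge sum = -2.
With Pd in oxidation state +2, the complex ion is [Pd...].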